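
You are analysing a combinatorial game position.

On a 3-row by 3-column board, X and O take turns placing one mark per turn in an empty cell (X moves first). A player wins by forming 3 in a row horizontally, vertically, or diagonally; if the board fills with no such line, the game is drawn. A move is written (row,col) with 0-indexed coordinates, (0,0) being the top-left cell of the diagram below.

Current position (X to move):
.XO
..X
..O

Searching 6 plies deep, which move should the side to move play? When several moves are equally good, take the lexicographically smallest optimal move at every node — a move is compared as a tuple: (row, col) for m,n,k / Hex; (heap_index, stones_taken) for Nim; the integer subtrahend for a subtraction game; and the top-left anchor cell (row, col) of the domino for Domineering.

X's best at [.XO/..X/..O]: (1,1)

p1 X@[.XO/..X/..O]: (0,0)[XXO/..X/..O]-1 (1,0)[.XO/X.X/..O]-1 (1,1)[.XO/.XX/..O]+1* (2,0)[.XO/..X/X.O]+0 (2,1)[.XO/..X/.XO]-1
p2 O@[.XO/.XX/..O]: (0,0)[OXO/.XX/..O]-1* (1,0)[.XO/OXX/..O]-1 (2,0)[.XO/.XX/O.O]-1 (2,1)[.XO/.XX/.OO]-1
p3 X@[OXO/.XX/..O]: (1,0)[OXO/XXX/..O]+1* (2,0)[OXO/.XX/X.O]+1 (2,1)[OXO/.XX/.XO]+1
p4 O@[OXO/XXX/..O] terminal -1; root [.XO/..X/..O] d6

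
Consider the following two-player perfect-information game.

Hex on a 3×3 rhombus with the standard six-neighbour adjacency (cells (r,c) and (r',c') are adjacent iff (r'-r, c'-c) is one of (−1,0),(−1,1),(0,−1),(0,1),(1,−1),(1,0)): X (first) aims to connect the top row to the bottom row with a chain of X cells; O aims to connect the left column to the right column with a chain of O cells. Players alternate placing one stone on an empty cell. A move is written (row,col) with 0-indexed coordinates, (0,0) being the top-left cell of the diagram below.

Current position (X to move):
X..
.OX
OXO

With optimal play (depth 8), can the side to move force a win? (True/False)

p1 X@[X../.OX/OXO]: (0,1)[XX./.OX/OXO]-1 (0,2)[X.X/.OX/OXO]+1* (1,0)[X../XOX/OXO]-1
p2 O@[X.X/.OX/OXO] terminal -1; root [X../.OX/OXO] d8

X winning at [X../.OX/OXO]: True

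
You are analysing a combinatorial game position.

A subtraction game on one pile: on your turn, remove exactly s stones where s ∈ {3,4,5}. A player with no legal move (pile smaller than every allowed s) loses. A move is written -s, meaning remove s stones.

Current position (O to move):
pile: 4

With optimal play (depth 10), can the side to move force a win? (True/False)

ply 1, O at 4 | -3=+1→1*; -4=+1→0
ply 2: 1 is terminal -1 (X); from 4 depth 10

O winning at [4]: True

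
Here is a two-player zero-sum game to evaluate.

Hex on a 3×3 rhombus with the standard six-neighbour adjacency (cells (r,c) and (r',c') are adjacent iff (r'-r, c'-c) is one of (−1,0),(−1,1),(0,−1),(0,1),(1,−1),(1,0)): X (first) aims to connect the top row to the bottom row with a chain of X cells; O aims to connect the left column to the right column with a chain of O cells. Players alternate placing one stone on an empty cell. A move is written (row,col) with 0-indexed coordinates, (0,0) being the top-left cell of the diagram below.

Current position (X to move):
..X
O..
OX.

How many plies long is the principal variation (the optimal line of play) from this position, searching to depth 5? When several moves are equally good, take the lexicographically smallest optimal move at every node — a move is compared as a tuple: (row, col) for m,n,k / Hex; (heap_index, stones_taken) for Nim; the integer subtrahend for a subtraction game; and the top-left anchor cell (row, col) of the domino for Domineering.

p1 X@[..X/O../OX.]: (0,0)[X.X/O../OX.]+1* (0,1)[.XX/O../OX.]+1 (1,1)[..X/OX./OX.]+1 (1,2)[..X/O.X/OX.]+1 (2,2)[..X/O../OXX]+1
p2 O@[X.X/O../OX.]: (0,1)[XOX/O../OX.]-1* (1,1)[X.X/OO./OX.]-1 (1,2)[X.X/O.O/OX.]-1 (2,2)[X.X/O../OXO]-1
p3 X@[XOX/O../OX.]: (1,1)[XOX/OX./OX.]+1* (1,2)[XOX/O.X/OX.]+1 (2,2)[XOX/O../OXX]+1
p4 O@[XOX/OX./OX.] terminal -1; root [..X/O../OX.] d5

PV length from [..X/O../OX.]: 3 plies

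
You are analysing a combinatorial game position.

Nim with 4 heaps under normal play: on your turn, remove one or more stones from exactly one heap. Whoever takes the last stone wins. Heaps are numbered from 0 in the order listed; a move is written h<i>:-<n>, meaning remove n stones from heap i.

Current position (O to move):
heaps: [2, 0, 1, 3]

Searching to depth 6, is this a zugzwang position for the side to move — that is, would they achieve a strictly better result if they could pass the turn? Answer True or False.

zugzwang((2,0,1,3), O) = True

[(2,0,1,3)] O move#1: h0:-1:-1/(1,0,1,3)*, h0:-2:-1/(0,0,1,3), h2:-1:-1/(2,0,0,3), h3:-1:-1/(2,0,1,2), h3:-2:-1/(2,0,1,1), h3:-3:-1/(2,0,1,0)
[(1,0,1,3)] X move#2: h0:-1:-1/(0,0,1,3), h2:-1:-1/(1,0,0,3), h3:-1:-1/(1,0,1,2), h3:-2:-1/(1,0,1,1), h3:-3:+1/(1,0,1,0)*
[(1,0,1,0)] O move#3: h0:-1:-1/(0,0,1,0)*, h2:-1:-1/(1,0,0,0)
[(0,0,1,0)] X move#4: h2:-1:+1/(0,0,0,0)*
[(0,0,0,0)] end (terminal -1, O#5); searched (2,0,1,3) to 6
pass branch (X moves first from the same position):
  | [(2,0,1,3)] X move#1: h0:-1:-1/(1,0,1,3)*, h0:-2:-1/(0,0,1,3), h2:-1:-1/(2,0,0,3), h3:-1:-1/(2,0,1,2), h3:-2:-1/(2,0,1,1), h3:-3:-1/(2,0,1,0)
  | [(1,0,1,3)] O move#2: h0:-1:-1/(0,0,1,3), h2:-1:-1/(1,0,0,3), h3:-1:-1/(1,0,1,2), h3:-2:-1/(1,0,1,1), h3:-3:+1/(1,0,1,0)*
  | [(1,0,1,0)] X move#3: h0:-1:-1/(0,0,1,0)*, h2:-1:-1/(1,0,0,0)
  | [(0,0,1,0)] O move#4: h2:-1:+1/(0,0,0,0)*
  | [(0,0,0,0)] end (terminal -1, X#5); searched (2,0,1,3) to 6
O moving scores -1; O passing scores +1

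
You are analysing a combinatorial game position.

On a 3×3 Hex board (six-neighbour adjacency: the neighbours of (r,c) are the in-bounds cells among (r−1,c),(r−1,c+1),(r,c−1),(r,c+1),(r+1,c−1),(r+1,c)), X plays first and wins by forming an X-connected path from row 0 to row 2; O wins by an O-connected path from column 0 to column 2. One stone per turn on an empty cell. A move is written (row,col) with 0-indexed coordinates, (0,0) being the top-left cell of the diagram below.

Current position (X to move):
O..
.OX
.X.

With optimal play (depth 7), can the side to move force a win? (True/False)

[O../.OX/.X.] X move#1: (0,1):-1/OX./.OX/.X., (0,2):+1/O.X/.OX/.X.*, (1,0):-1/O../XOX/.X., (2,0):-1/O../.OX/XX., (2,2):-1/O../.OX/.XX
[O.X/.OX/.X.] end (terminal -1, O#2); searched O../.OX/.X. to 7

X winning at [O../.OX/.X.]: True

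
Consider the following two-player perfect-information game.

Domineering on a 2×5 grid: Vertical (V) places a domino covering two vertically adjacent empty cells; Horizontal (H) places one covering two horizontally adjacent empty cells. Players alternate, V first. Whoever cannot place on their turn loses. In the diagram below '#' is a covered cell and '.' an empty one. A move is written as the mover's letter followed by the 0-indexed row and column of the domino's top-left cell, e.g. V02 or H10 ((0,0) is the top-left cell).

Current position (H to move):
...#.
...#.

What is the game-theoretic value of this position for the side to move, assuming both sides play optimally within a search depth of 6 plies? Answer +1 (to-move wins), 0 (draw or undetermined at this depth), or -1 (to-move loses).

p1 H@[...#./...#.]: H00[##.#./...#.]-1* H01[.###./...#.]-1 H10[...#./##.#.]-1 H11[...#./.###.]-1
p2 V@[##.#./...#.]: V02[####./..##.]+1* V04[##.##/...##]-1
p3 H@[####./..##.]: H10[####./####.]-1*
p4 V@[####./####.]: V04[#####/#####]+1*
p5 H@[#####/#####] terminal -1; root [...#./...#.] d6

value(...#./...#., H) = -1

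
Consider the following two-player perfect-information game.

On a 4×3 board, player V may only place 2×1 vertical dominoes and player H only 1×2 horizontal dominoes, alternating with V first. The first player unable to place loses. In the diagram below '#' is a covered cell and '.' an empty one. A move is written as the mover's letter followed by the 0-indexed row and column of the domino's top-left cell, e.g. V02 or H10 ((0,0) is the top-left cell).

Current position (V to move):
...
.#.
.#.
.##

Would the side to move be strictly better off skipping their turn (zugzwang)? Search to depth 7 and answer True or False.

zugzwang(.../.#./.#./.##, V) = False

p1 V@[.../.#./.#./.##]: V00[#../##./.#./.##]+1* V02[..#/.##/.#./.##]+1 V10[.../##./##./.##]+1 V12[.../.##/.##/.##]+1 V20[.../.#./##./###]+1
p2 H@[#../##./.#./.##]: H01[###/##./.#./.##]-1*
p3 V@[###/##./.#./.##]: V12[###/###/.##/.##]+1* V20[###/##./##./###]+1
p4 H@[###/###/.##/.##] terminal -1; root [.../.#./.#./.##] d7
if V skipped the turn, H would face:
~ p1 H@[.../.#./.#./.##]: H00[##./.#./.#./.##]-1* H01[.##/.#./.#./.##]-1
~ p2 V@[##./.#./.#./.##]: V02[###/.##/.#./.##]+1* V10[##./##./##./.##]+1 V12[##./.##/.##/.##]+1 V20[##./.#./##./###]+1
~ p3 H@[###/.##/.#./.##] terminal -1; root [.../.#./.#./.##] d7
compare (V): move=+1 vs pass=+1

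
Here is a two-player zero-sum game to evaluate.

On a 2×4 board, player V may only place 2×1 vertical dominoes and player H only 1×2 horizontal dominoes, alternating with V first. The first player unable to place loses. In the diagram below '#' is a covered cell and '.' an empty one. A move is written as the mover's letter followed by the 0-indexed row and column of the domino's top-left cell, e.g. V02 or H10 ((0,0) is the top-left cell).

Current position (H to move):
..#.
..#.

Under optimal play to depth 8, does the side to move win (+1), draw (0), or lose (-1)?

ply 1, H at ..#./..#. | H00=+1→###./..#.*; H10=+1→..#./###.
ply 2, V at ###./..#. | V03=-1→####/..##*
ply 3, H at ####/..## | H10=+1→####/####*
ply 4: ####/#### is terminal -1 (V); from ..#./..#. depth 8

value(..#./..#., H) = +1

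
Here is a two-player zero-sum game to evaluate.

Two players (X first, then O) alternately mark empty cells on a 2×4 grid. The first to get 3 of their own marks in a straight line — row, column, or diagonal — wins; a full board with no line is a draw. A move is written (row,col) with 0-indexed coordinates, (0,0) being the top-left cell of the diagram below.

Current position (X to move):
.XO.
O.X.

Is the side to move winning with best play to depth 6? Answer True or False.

X winning at [.XO./O.X.]: False

[.XO./O.X.] X move#1: (0,0):+0/XXO./O.X.*, (0,3):+0/.XOX/O.X., (1,1):+0/.XO./OXX., (1,3):+0/.XO./O.XX
[XXO./O.X.] O move#2: (0,3):+0/XXOO/O.X.*, (1,1):+0/XXO./OOX., (1,3):+0/XXO./O.XO
[XXOO/O.X.] X move#3: (1,1):+0/XXOO/OXX.*, (1,3):+0/XXOO/O.XX
[XXOO/OXX.] O move#4: (1,3):+0/XXOO/OXXO*
[XXOO/OXXO] end (terminal +0, X#5); searched .XO./O.X. to 6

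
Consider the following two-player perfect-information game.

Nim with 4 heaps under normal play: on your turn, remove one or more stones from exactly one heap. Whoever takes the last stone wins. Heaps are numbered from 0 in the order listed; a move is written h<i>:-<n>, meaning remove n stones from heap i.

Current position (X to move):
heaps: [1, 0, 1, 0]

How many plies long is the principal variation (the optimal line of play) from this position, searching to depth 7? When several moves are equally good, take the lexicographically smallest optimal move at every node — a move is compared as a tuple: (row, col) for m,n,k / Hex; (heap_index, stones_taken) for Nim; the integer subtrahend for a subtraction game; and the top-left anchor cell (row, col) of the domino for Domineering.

PV length from [(1,0,1,0)]: 2 plies

ply 1, X at (1,0,1,0) | h0:-1=-1→(0,0,1,0)*; h2:-1=-1→(1,0,0,0)
ply 2, O at (0,0,1,0) | h2:-1=+1→(0,0,0,0)*
ply 3: (0,0,0,0) is terminal -1 (X); from (1,0,1,0) depth 7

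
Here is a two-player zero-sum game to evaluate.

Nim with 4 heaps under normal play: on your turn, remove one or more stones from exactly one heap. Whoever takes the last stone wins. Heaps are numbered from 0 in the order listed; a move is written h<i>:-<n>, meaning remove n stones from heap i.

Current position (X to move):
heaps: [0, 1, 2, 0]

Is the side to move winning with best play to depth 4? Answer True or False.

ply 1, X at (0,1,2,0) | h1:-1=-1→(0,0,2,0); h2:-1=+1→(0,1,1,0)*; h2:-2=-1→(0,1,0,0)
ply 2, O at (0,1,1,0) | h1:-1=-1→(0,0,1,0)*; h2:-1=-1→(0,1,0,0)
ply 3, X at (0,0,1,0) | h2:-1=+1→(0,0,0,0)*
ply 4: (0,0,0,0) is terminal -1 (O); from (0,1,2,0) depth 4

X winning at [(0,1,2,0)]: True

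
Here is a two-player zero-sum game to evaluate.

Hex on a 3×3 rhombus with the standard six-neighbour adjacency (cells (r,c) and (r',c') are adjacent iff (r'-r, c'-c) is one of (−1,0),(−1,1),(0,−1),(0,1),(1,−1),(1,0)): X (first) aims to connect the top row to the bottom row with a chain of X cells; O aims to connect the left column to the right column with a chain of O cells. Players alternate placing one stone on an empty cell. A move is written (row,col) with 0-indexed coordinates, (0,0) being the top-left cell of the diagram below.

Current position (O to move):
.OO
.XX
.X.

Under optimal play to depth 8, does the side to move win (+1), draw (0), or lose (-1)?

value(.OO/.XX/.X., O) = +1

ply 1, O at .OO/.XX/.X. | (0,0)=+1→OOO/.XX/.X.*; (1,0)=+1→.OO/OXX/.X.; (2,0)=+1→.OO/.XX/OX.; (2,2)=+1→.OO/.XX/.XO
ply 2: OOO/.XX/.X. is terminal -1 (X); from .OO/.XX/.X. depth 8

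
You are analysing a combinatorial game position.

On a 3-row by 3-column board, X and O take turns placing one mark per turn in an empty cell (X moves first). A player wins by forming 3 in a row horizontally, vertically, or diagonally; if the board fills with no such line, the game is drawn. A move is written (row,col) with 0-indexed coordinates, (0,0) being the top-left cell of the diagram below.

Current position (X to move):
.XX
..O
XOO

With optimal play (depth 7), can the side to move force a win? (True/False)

p1 X@[.XX/..O/XOO]: (0,0)[XXX/..O/XOO]+1* (1,0)[.XX/X.O/XOO]+1 (1,1)[.XX/.XO/XOO]+1
p2 O@[XXX/..O/XOO] terminal -1; root [.XX/..O/XOO] d7

X winning at [.XX/..O/XOO]: True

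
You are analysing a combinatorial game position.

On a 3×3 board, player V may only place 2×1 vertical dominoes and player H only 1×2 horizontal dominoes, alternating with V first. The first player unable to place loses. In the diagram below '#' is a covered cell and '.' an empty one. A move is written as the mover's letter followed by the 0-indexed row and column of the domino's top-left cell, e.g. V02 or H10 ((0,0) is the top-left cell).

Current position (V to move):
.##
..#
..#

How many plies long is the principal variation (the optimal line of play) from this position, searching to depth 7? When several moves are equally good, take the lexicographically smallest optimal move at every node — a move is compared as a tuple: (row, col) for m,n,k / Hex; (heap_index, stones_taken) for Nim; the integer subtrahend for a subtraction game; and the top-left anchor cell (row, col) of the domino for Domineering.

ply 1, V at .##/..#/..# | V00=-1→###/#.#/..#; V10=+1→.##/#.#/#.#*; V11=+1→.##/.##/.##
ply 2: .##/#.#/#.# is terminal -1 (H); from .##/..#/..# depth 7

PV length from [.##/..#/..#]: 1 ply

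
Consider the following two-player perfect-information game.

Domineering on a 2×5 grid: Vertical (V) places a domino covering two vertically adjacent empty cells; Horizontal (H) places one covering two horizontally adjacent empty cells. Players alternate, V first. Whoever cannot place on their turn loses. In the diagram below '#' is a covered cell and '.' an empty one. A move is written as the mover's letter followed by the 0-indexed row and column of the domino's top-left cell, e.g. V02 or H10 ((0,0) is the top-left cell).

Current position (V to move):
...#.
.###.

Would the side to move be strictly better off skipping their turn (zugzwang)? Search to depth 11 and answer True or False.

zugzwang(...#./.###., V) = False

ply 1, V at ...#./.###. | V00=+1→#..#./####.*; V04=-1→...##/.####
ply 2, H at #..#./####. | H01=-1→####./####.*
ply 3, V at ####./####. | V04=+1→#####/#####*
ply 4: #####/##### is terminal -1 (H); from ...#./.###. depth 11
suppose V passes — search the same position with H to move:
pass> ply 1, H at ...#./.###. | H00=-1→##.#./.###.*; H01=-1→.###./.###.
pass> ply 2, V at ##.#./.###. | V04=+1→##.##/.####*
pass> ply 3: ##.##/.#### is terminal -1 (H); from ...#./.###. depth 11
for V: play +1, pass +1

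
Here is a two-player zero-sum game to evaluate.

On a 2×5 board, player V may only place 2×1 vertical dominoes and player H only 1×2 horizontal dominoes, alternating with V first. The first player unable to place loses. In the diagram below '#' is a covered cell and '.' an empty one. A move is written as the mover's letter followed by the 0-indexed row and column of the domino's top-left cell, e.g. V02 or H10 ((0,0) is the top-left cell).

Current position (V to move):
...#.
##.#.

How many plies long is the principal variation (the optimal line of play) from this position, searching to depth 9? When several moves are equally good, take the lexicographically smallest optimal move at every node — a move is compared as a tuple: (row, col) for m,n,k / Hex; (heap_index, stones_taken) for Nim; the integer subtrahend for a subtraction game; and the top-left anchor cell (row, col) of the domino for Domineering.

ply 1, V at ...#./##.#. | V02=+1→..##./####.*; V04=-1→...##/##.##
ply 2, H at ..##./####. | H00=-1→####./####.*
ply 3, V at ####./####. | V04=+1→#####/#####*
ply 4: #####/##### is terminal -1 (H); from ...#./##.#. depth 9

PV length from [...#./##.#.]: 3 plies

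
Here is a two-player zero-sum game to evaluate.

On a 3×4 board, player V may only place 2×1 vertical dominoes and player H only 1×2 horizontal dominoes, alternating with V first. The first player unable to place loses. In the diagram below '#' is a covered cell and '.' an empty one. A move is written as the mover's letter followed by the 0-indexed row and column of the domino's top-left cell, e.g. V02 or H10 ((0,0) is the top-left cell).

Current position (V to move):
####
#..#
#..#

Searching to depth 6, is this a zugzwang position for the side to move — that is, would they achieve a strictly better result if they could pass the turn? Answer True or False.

ply 1, V at ####/#..#/#..# | V11=+1→####/##.#/##.#*; V12=+1→####/#.##/#.##
ply 2: ####/##.#/##.# is terminal -1 (H); from ####/#..#/#..# depth 6
pass branch (H moves first from the same position):
  | ply 1, H at ####/#..#/#..# | H11=+1→####/####/#..#*; H21=+1→####/#..#/####
  | ply 2: ####/####/#..# is terminal -1 (V); from ####/#..#/#..# depth 6
V moving scores +1; V passing scores -1

zugzwang(####/#..#/#..#, V) = False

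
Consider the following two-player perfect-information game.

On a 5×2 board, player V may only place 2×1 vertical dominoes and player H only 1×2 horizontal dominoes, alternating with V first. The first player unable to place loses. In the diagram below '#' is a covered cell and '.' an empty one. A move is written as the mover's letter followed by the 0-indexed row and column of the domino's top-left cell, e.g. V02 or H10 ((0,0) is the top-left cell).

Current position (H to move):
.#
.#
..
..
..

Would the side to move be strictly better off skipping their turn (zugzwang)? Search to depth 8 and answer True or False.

zugzwang(.#/.#/../../.., H) = False

ply 1, H at .#/.#/../../.. | H20=-1→.#/.#/##/../..; H30=+1→.#/.#/../##/..*; H40=-1→.#/.#/../../##
ply 2, V at .#/.#/../##/.. | V00=-1→##/##/../##/..*; V10=-1→.#/##/#./##/..
ply 3, H at ##/##/../##/.. | H20=+1→##/##/##/##/..*; H40=+1→##/##/../##/##
ply 4: ##/##/##/##/.. is terminal -1 (V); from .#/.#/../../.. depth 8
suppose H passes — search the same position with V to move:
pass> ply 1, V at .#/.#/../../.. | V00=-1→##/##/../../..; V10=-1→.#/##/#./../..; V20=+1→.#/.#/#./#./..*; V21=+1→.#/.#/.#/.#/..; V30=+1→.#/.#/../#./#.; V31=+1→.#/.#/../.#/.#
pass> ply 2, H at .#/.#/#./#./.. | H40=-1→.#/.#/#./#./##*
pass> ply 3, V at .#/.#/#./#./## | V00=+1→##/##/#./#./##*; V21=+1→.#/.#/##/##/##
pass> ply 4: ##/##/#./#./## is terminal -1 (H); from .#/.#/../../.. depth 8
for H: play +1, pass -1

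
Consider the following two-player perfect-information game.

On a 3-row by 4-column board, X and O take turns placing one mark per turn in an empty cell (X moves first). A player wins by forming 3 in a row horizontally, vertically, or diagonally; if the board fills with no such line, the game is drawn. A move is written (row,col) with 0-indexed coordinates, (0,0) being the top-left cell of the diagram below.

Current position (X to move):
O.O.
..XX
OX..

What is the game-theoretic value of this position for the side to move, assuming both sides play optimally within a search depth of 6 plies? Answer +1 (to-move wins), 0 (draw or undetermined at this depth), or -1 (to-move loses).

value(O.O./..XX/OX.., X) = +1

p1 X@[O.O./..XX/OX..]: (0,1)[OXO./..XX/OX..]-1 (0,3)[O.OX/..XX/OX..]+1* (1,0)[O.O./X.XX/OX..]-1 (1,1)[O.O./.XXX/OX..]+1 (2,2)[O.O./..XX/OXX.]-1 (2,3)[O.O./..XX/OX.X]-1
p2 O@[O.OX/..XX/OX..] terminal -1; root [O.O./..XX/OX..] d6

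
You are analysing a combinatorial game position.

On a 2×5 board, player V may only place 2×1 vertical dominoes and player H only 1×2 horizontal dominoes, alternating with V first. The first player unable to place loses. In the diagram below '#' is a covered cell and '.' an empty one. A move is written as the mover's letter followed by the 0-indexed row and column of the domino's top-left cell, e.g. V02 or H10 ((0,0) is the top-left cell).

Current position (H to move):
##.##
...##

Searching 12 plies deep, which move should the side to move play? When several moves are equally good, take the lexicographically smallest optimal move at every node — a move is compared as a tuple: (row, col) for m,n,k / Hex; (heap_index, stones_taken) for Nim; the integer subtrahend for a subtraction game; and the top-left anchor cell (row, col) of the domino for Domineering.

ply 1, H at ##.##/...## | H10=-1→##.##/##.##; H11=+1→##.##/.####*
ply 2: ##.##/.#### is terminal -1 (V); from ##.##/...## depth 12

H's best at [##.##/...##]: H11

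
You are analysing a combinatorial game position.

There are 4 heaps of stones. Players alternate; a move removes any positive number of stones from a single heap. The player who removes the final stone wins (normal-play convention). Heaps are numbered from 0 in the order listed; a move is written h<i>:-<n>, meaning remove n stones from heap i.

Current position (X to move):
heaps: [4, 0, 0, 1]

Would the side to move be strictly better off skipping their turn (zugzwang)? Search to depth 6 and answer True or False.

zugzwang((4,0,0,1), X) = False

ply 1, X at (4,0,0,1) | h0:-1=-1→(3,0,0,1); h0:-2=-1→(2,0,0,1); h0:-3=+1→(1,0,0,1)*; h0:-4=-1→(0,0,0,1); h3:-1=-1→(4,0,0,0)
ply 2, O at (1,0,0,1) | h0:-1=-1→(0,0,0,1)*; h3:-1=-1→(1,0,0,0)
ply 3, X at (0,0,0,1) | h3:-1=+1→(0,0,0,0)*
ply 4: (0,0,0,0) is terminal -1 (O); from (4,0,0,1) depth 6
if X skipped the turn, O would face:
~ ply 1, O at (4,0,0,1) | h0:-1=-1→(3,0,0,1); h0:-2=-1→(2,0,0,1); h0:-3=+1→(1,0,0,1)*; h0:-4=-1→(0,0,0,1); h3:-1=-1→(4,0,0,0)
~ ply 2, X at (1,0,0,1) | h0:-1=-1→(0,0,0,1)*; h3:-1=-1→(1,0,0,0)
~ ply 3, O at (0,0,0,1) | h3:-1=+1→(0,0,0,0)*
~ ply 4: (0,0,0,0) is terminal -1 (X); from (4,0,0,1) depth 6
compare (X): move=+1 vs pass=-1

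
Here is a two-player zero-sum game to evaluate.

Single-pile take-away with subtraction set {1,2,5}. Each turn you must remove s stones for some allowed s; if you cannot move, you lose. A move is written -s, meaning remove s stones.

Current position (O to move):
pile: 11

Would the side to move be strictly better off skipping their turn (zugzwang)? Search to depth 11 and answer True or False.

zugzwang(11, O) = False

p1 O@[11]: -1[10]-1 -2[9]+1* -5[6]+1
p2 X@[9]: -1[8]-1* -2[7]-1 -5[4]-1
p3 O@[8]: -1[7]-1 -2[6]+1* -5[3]+1
p4 X@[6]: -1[5]-1* -2[4]-1 -5[1]-1
p5 O@[5]: -1[4]-1 -2[3]+1* -5[0]+1
p6 X@[3]: -1[2]-1* -2[1]-1
p7 O@[2]: -1[1]-1 -2[0]+1*
p8 X@[0] terminal -1; root [11] d11
if O skipped the turn, X would face:
~ p1 X@[11]: -1[10]-1 -2[9]+1* -5[6]+1
~ p2 O@[9]: -1[8]-1* -2[7]-1 -5[4]-1
~ p3 X@[8]: -1[7]-1 -2[6]+1* -5[3]+1
~ p4 O@[6]: -1[5]-1* -2[4]-1 -5[1]-1
~ p5 X@[5]: -1[4]-1 -2[3]+1* -5[0]+1
~ p6 O@[3]: -1[2]-1* -2[1]-1
~ p7 X@[2]: -1[1]-1 -2[0]+1*
~ p8 O@[0] terminal -1; root [11] d11
compare (O): move=+1 vs pass=-1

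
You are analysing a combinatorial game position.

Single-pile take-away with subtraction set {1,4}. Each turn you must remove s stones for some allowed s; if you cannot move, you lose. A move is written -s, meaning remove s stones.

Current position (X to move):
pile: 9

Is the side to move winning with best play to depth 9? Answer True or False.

p1 X@[9]: -1[8]-1 -4[5]+1*
p2 O@[5]: -1[4]-1* -4[1]-1
p3 X@[4]: -1[3]-1 -4[0]+1*
p4 O@[0] terminal -1; root [9] d9

X winning at [9]: True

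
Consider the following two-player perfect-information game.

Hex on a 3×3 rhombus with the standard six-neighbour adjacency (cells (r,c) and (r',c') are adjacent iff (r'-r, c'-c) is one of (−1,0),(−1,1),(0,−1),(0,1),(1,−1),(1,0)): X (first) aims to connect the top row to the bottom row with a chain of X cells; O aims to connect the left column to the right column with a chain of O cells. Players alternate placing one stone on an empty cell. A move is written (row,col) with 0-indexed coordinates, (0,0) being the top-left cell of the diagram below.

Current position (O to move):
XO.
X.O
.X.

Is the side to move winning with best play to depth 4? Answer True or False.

O winning at [XO./X.O/.X.]: False

p1 O@[XO./X.O/.X.]: (0,2)[XOO/X.O/.X.]-1* (1,1)[XO./XOO/.X.]-1 (2,0)[XO./X.O/OX.]-1 (2,2)[XO./X.O/.XO]-1
p2 X@[XOO/X.O/.X.]: (1,1)[XOO/XXO/.X.]+1* (2,0)[XOO/X.O/XX.]+1 (2,2)[XOO/X.O/.XX]+1
p3 O@[XOO/XXO/.X.] terminal -1; root [XO./X.O/.X.] d4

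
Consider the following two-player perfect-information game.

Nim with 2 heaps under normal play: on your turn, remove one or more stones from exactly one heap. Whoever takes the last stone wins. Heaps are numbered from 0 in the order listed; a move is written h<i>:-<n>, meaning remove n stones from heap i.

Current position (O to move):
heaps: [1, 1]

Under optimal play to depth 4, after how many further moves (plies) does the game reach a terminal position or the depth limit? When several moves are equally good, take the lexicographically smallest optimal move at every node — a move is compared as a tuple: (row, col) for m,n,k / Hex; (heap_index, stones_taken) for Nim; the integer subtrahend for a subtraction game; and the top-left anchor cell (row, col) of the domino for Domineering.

[(1,1)] O move#1: h0:-1:-1/(0,1)*, h1:-1:-1/(1,0)
[(0,1)] X move#2: h1:-1:+1/(0,0)*
[(0,0)] end (terminal -1, O#3); searched (1,1) to 4

PV length from [(1,1)]: 2 plies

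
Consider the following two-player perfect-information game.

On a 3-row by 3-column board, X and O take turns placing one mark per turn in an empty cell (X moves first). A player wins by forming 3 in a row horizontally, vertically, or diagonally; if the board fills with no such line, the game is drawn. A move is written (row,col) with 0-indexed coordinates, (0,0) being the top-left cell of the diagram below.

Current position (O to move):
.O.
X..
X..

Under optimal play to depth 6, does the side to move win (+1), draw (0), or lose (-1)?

[.O./X../X..] O move#1: (0,0):+1/OO./X../X..*, (0,2):-1/.OO/X../X.., (1,1):-1/.O./XO./X.., (1,2):-1/.O./X.O/X.., (2,1):-1/.O./X../XO., (2,2):-1/.O./X../X.O
[OO./X../X..] X move#2: (0,2):-1/OOX/X../X..*, (1,1):-1/OO./XX./X.., (1,2):-1/OO./X.X/X.., (2,1):-1/OO./X../XX., (2,2):-1/OO./X../X.X
[OOX/X../X..] O move#3: (1,1):+1/OOX/XO./X..*, (1,2):-1/OOX/X.O/X.., (2,1):-1/OOX/X../XO., (2,2):-1/OOX/X../X.O
[OOX/XO./X..] X move#4: (1,2):-1/OOX/XOX/X..*, (2,1):-1/OOX/XO./XX., (2,2):-1/OOX/XO./X.X
[OOX/XOX/X..] O move#5: (2,1):+1/OOX/XOX/XO.*, (2,2):+1/OOX/XOX/X.O
[OOX/XOX/XO.] end (terminal -1, X#6); searched .O./X../X.. to 6

value(.O./X../X.., O) = +1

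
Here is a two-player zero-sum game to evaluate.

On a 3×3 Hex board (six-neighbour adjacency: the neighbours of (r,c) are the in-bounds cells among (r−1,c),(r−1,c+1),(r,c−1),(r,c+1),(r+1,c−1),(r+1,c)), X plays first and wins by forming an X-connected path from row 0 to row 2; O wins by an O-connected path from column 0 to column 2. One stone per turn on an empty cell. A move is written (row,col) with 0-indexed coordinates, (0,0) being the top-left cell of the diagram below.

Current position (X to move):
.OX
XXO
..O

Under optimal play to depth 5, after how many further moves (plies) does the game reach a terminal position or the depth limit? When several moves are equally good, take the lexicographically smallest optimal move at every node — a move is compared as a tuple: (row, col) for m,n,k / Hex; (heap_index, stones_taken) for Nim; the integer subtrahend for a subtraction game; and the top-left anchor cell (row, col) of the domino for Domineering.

p1 X@[.OX/XXO/..O]: (0,0)[XOX/XXO/..O]+1* (2,0)[.OX/XXO/X.O]+1 (2,1)[.OX/XXO/.XO]+1
p2 O@[XOX/XXO/..O]: (2,0)[XOX/XXO/O.O]-1* (2,1)[XOX/XXO/.OO]-1
p3 X@[XOX/XXO/O.O]: (2,1)[XOX/XXO/OXO]+1*
p4 O@[XOX/XXO/OXO] terminal -1; root [.OX/XXO/..O] d5

PV length from [.OX/XXO/..O]: 3 plies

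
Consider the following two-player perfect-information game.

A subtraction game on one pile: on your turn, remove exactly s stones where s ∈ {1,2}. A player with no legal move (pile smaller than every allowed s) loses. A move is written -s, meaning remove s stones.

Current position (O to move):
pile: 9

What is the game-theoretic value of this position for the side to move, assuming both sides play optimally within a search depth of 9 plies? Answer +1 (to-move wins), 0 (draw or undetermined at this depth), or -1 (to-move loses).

[9] O move#1: -1:-1/8*, -2:-1/7
[8] X move#2: -1:-1/7, -2:+1/6*
[6] O move#3: -1:-1/5*, -2:-1/4
[5] X move#4: -1:-1/4, -2:+1/3*
[3] O move#5: -1:-1/2*, -2:-1/1
[2] X move#6: -1:-1/1, -2:+1/0*
[0] end (terminal -1, O#7); searched 9 to 9

value(9, O) = -1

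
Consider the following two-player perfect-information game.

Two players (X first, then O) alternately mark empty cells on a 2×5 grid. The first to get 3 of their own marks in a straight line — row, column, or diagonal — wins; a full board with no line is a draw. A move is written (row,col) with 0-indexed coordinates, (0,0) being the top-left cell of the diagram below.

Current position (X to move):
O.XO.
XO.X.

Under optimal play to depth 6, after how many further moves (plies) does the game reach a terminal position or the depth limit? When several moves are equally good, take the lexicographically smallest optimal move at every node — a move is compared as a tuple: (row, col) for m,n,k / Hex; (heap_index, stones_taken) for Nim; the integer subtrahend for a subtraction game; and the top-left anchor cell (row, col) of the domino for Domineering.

p1 X@[O.XO./XO.X.]: (0,1)[OXXO./XO.X.]+0* (0,4)[O.XOX/XO.X.]+0 (1,2)[O.XO./XOXX.]+0 (1,4)[O.XO./XO.XX]+0
p2 O@[OXXO./XO.X.]: (0,4)[OXXOO/XO.X.]+0* (1,2)[OXXO./XOOX.]+0 (1,4)[OXXO./XO.XO]+0
p3 X@[OXXOO/XO.X.]: (1,2)[OXXOO/XOXX.]+0* (1,4)[OXXOO/XO.XX]+0
p4 O@[OXXOO/XOXX.]: (1,4)[OXXOO/XOXXO]+0*
p5 X@[OXXOO/XOXXO] terminal +0; root [O.XO./XO.X.] d6

PV length from [O.XO./XO.X.]: 4 plies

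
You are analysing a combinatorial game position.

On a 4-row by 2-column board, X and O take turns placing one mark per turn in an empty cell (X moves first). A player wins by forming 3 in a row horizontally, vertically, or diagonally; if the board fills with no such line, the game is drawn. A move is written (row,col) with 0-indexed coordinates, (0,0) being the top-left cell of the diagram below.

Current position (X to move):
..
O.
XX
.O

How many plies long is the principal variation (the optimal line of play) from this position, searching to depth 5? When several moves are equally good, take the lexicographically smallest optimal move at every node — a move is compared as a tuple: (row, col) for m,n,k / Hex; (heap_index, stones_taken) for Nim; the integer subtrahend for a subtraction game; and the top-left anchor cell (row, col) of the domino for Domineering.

[../O./XX/.O] X move#1: (0,0):+0/X./O./XX/.O*, (0,1):+0/.X/O./XX/.O, (1,1):+0/../OX/XX/.O, (3,0):+0/../O./XX/XO
[X./O./XX/.O] O move#2: (0,1):+0/XO/O./XX/.O*, (1,1):+0/X./OO/XX/.O, (3,0):+0/X./O./XX/OO
[XO/O./XX/.O] X move#3: (1,1):+0/XO/OX/XX/.O*, (3,0):+0/XO/O./XX/XO
[XO/OX/XX/.O] O move#4: (3,0):+0/XO/OX/XX/OO*
[XO/OX/XX/OO] end (terminal +0, X#5); searched ../O./XX/.O to 5

PV length from [../O./XX/.O]: 4 plies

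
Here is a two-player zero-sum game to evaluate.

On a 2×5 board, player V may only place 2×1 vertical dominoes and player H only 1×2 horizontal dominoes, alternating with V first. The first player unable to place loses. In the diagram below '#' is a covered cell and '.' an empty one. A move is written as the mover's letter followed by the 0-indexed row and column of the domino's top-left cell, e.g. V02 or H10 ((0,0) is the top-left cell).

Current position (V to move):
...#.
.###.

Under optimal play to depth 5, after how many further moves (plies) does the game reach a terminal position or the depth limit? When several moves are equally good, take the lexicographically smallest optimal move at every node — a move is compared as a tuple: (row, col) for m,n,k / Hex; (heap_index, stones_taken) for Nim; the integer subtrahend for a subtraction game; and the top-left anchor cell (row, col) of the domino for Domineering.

ply 1, V at ...#./.###. | V00=+1→#..#./####.*; V04=-1→...##/.####
ply 2, H at #..#./####. | H01=-1→####./####.*
ply 3, V at ####./####. | V04=+1→#####/#####*
ply 4: #####/##### is terminal -1 (H); from ...#./.###. depth 5

PV length from [...#./.###.]: 3 plies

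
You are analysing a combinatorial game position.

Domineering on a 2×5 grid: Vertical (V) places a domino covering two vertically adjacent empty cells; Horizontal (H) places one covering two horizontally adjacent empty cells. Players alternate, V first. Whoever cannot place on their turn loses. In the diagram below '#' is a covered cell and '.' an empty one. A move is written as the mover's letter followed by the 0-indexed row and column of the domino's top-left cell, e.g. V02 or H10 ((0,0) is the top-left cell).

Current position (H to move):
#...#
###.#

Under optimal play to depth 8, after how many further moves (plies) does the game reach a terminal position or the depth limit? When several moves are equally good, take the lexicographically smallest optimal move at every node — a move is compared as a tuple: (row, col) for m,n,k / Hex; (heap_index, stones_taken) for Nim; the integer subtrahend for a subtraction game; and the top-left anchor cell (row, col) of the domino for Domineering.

[#...#/###.#] H move#1: H01:-1/###.#/###.#, H02:+1/#.###/###.#*
[#.###/###.#] end (terminal -1, V#2); searched #...#/###.# to 8

PV length from [#...#/###.#]: 1 ply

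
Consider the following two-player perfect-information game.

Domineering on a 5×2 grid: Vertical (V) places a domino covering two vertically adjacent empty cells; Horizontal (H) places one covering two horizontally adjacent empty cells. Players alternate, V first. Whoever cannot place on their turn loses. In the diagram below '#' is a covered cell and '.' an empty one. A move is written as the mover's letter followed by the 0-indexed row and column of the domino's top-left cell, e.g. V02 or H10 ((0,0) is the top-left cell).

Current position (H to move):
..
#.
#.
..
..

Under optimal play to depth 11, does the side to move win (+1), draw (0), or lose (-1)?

ply 1, H at ../#./#./../.. | H00=-1→##/#./#./../..; H30=+1→../#./#./##/..*; H40=+1→../#./#./../##
ply 2, V at ../#./#./##/.. | V01=-1→.#/##/#./##/..*; V11=-1→../##/##/##/..
ply 3, H at .#/##/#./##/.. | H40=+1→.#/##/#./##/##*
ply 4: .#/##/#./##/## is terminal -1 (V); from ../#./#./../.. depth 11

value(../#./#./../.., H) = +1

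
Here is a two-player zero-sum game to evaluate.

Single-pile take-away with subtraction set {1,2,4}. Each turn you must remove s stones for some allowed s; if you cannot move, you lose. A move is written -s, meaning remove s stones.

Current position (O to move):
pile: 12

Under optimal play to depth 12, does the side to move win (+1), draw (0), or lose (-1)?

value(12, O) = -1

p1 O@[12]: -1[11]-1* -2[10]-1 -4[8]-1
p2 X@[11]: -1[10]-1 -2[9]+1* -4[7]-1
p3 O@[9]: -1[8]-1* -2[7]-1 -4[5]-1
p4 X@[8]: -1[7]-1 -2[6]+1* -4[4]-1
p5 O@[6]: -1[5]-1* -2[4]-1 -4[2]-1
p6 X@[5]: -1[4]-1 -2[3]+1* -4[1]-1
p7 O@[3]: -1[2]-1* -2[1]-1
p8 X@[2]: -1[1]-1 -2[0]+1*
p9 O@[0] terminal -1; root [12] d12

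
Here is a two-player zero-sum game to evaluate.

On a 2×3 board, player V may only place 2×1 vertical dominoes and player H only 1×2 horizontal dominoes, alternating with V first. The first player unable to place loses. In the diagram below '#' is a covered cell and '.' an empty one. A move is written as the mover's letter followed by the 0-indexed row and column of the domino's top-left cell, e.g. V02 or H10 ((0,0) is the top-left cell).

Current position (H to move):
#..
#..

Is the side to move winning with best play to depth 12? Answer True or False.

[#../#..] H move#1: H01:+1/###/#..*, H11:+1/#../###
[###/#..] end (terminal -1, V#2); searched #../#.. to 12

H winning at [#../#..]: True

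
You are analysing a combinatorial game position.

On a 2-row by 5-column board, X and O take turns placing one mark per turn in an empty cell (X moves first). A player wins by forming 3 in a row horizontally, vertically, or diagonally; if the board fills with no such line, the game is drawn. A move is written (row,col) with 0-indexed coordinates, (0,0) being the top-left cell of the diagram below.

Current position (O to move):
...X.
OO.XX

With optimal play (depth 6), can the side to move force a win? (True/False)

[...X./OO.XX] O move#1: (0,0):-1/O..X./OO.XX, (0,1):-1/.O.X./OO.XX, (0,2):-1/..OX./OO.XX, (0,4):-1/...XO/OO.XX, (1,2):+1/...X./OOOXX*
[...X./OOOXX] end (terminal -1, X#2); searched ...X./OO.XX to 6

O winning at [...X./OO.XX]: True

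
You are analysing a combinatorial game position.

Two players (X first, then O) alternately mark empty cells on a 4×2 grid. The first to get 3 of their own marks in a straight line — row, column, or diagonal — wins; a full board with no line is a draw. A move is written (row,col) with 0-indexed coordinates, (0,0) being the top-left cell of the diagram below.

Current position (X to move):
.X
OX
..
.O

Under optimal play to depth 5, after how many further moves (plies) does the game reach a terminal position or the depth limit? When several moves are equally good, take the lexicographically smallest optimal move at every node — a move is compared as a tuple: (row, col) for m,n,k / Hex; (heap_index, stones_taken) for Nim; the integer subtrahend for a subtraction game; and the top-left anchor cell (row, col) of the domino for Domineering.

PV length from [.X/OX/../.O]: 1 ply

p1 X@[.X/OX/../.O]: (0,0)[XX/OX/../.O]+0 (2,0)[.X/OX/X./.O]+0 (2,1)[.X/OX/.X/.O]+1* (3,0)[.X/OX/../XO]+0
p2 O@[.X/OX/.X/.O] terminal -1; root [.X/OX/../.O] d5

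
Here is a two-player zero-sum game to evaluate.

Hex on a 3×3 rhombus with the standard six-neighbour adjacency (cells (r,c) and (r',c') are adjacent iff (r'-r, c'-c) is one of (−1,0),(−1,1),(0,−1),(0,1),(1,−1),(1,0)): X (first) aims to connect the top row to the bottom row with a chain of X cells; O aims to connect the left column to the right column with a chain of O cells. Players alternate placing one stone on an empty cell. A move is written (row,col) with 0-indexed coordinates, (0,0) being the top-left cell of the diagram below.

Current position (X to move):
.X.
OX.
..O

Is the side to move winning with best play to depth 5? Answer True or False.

X winning at [.X./OX./..O]: True

ply 1, X at .X./OX./..O | (0,0)=+1→XX./OX./..O*; (0,2)=+1→.XX/OX./..O; (1,2)=+1→.X./OXX/..O; (2,0)=+1→.X./OX./X.O; (2,1)=+1→.X./OX./.XO
ply 2, O at XX./OX./..O | (0,2)=-1→XXO/OX./..O*; (1,2)=-1→XX./OXO/..O; (2,0)=-1→XX./OX./O.O; (2,1)=-1→XX./OX./.OO
ply 3, X at XXO/OX./..O | (1,2)=+1→XXO/OXX/..O*; (2,0)=+1→XXO/OX./X.O; (2,1)=+1→XXO/OX./.XO
ply 4, O at XXO/OXX/..O | (2,0)=-1→XXO/OXX/O.O*; (2,1)=-1→XXO/OXX/.OO
ply 5, X at XXO/OXX/O.O | (2,1)=+1→XXO/OXX/OXO*
ply 6: XXO/OXX/OXO is terminal -1 (O); from .X./OX./..O depth 5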